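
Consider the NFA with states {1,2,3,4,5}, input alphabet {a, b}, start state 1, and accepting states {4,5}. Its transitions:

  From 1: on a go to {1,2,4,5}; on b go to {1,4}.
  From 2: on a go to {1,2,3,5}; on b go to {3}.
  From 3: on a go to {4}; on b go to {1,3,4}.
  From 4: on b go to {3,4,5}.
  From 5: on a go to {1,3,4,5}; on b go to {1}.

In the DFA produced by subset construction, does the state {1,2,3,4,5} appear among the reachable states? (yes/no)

yes

Start state of the DFA: {1}.
{1} --a--> {1,2,4,5}  [new]
{1} --b--> {1,4}  [new]
{1,2,4,5} --a--> {1,2,3,4,5}  [new]
{1,2,4,5} --b--> {1,3,4,5}  [new]
{1,4} --a--> {1,2,4,5}  [seen]
{1,4} --b--> {1,3,4,5}  [seen]
{1,2,3,4,5} --a--> {1,2,3,4,5}  [seen]
{1,2,3,4,5} --b--> {1,3,4,5}  [seen]
{1,3,4,5} --a--> {1,2,3,4,5}  [seen]
{1,3,4,5} --b--> {1,3,4,5}  [seen]
Reachable DFA states: {1}, {1,2,4,5}, {1,4}, {1,2,3,4,5}, {1,3,4,5}.
{1,2,3,4,5} is among them.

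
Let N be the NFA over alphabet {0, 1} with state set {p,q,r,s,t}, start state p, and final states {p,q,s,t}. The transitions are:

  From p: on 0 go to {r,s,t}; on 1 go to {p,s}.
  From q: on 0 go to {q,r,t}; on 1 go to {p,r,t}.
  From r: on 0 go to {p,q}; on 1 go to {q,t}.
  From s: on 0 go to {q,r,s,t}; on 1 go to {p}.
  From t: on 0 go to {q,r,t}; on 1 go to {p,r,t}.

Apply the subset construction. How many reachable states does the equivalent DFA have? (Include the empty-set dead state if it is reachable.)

6

Start state of the DFA: {p}.
{p} --0--> {r,s,t}  [new]
{p} --1--> {p,s}  [new]
{r,s,t} --0--> {p,q,r,s,t}  [new]
{r,s,t} --1--> {p,q,r,t}  [new]
{p,s} --0--> {q,r,s,t}  [new]
{p,s} --1--> {p,s}  [seen]
{p,q,r,s,t} --0--> {p,q,r,s,t}  [seen]
{p,q,r,s,t} --1--> {p,q,r,s,t}  [seen]
{p,q,r,t} --0--> {p,q,r,s,t}  [seen]
{p,q,r,t} --1--> {p,q,r,s,t}  [seen]
{q,r,s,t} --0--> {p,q,r,s,t}  [seen]
{q,r,s,t} --1--> {p,q,r,t}  [seen]
Reachable DFA states: {p}, {r,s,t}, {p,s}, {p,q,r,s,t}, {p,q,r,t}, {q,r,s,t}.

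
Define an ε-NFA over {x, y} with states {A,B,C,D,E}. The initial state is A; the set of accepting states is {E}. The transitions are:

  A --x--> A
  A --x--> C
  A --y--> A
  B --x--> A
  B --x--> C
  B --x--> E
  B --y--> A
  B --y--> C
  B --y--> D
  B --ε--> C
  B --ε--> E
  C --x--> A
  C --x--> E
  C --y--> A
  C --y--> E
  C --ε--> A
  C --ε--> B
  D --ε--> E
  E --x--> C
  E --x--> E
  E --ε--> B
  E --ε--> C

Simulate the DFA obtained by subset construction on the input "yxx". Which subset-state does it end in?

{A,B,C,E}

Start: {A}.
δ(A,y) = {A}.
Union: {A}.
After y: {A}.
δ(A,x) = {A,C}.
Union: {A,C}.
ε-closure gives {A,B,C,E}.
After x: {A,B,C,E}.
δ(A,x) = {A,C}; δ(B,x) = {A,C,E}; δ(C,x) = {A,E}; δ(E,x) = {C,E}.
Union: {A,C,E}.
ε-closure gives {A,B,C,E}.
After x: {A,B,C,E}.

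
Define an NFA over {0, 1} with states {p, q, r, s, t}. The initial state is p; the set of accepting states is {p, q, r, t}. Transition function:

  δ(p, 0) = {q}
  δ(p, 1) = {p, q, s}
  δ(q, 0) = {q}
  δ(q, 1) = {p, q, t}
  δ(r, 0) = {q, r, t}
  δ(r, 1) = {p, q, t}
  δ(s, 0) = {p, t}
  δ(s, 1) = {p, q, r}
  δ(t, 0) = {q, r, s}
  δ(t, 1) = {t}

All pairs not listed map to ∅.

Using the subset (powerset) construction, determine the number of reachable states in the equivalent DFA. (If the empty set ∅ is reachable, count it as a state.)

9

Start state of the DFA: {p}.
{p} --0--> {q}  [new]
{p} --1--> {p, q, s}  [new]
{q} --0--> {q}  [seen]
{q} --1--> {p, q, t}  [new]
{p, q, s} --0--> {p, q, t}  [seen]
{p, q, s} --1--> {p, q, r, s, t}  [new]
{p, q, t} --0--> {q, r, s}  [new]
{p, q, t} --1--> {p, q, s, t}  [new]
{p, q, r, s, t} --0--> {p, q, r, s, t}  [seen]
{p, q, r, s, t} --1--> {p, q, r, s, t}  [seen]
{q, r, s} --0--> {p, q, r, t}  [new]
{q, r, s} --1--> {p, q, r, t}  [seen]
{p, q, s, t} --0--> {p, q, r, s, t}  [seen]
{p, q, s, t} --1--> {p, q, r, s, t}  [seen]
{p, q, r, t} --0--> {q, r, s, t}  [new]
{p, q, r, t} --1--> {p, q, s, t}  [seen]
{q, r, s, t} --0--> {p, q, r, s, t}  [seen]
{q, r, s, t} --1--> {p, q, r, t}  [seen]
Reachable DFA states: {p}, {q}, {p, q, s}, {p, q, t}, {p, q, r, s, t}, {q, r, s}, {p, q, s, t}, {p, q, r, t}, {q, r, s, t}.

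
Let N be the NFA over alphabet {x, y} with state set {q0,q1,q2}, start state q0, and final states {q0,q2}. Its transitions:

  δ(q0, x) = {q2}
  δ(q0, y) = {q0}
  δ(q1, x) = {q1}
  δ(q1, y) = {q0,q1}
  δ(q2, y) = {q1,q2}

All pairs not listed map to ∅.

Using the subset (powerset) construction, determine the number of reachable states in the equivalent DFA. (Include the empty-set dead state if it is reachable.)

Start state of the DFA: {q0}.
{q0} --x--> {q2}  [new]
{q0} --y--> {q0}  [seen]
{q2} --x--> ∅  [new]
{q2} --y--> {q1,q2}  [new]
∅ --x--> ∅  [seen]
∅ --y--> ∅  [seen]
{q1,q2} --x--> {q1}  [new]
{q1,q2} --y--> {q0,q1,q2}  [new]
{q1} --x--> {q1}  [seen]
{q1} --y--> {q0,q1}  [new]
{q0,q1,q2} --x--> {q1,q2}  [seen]
{q0,q1,q2} --y--> {q0,q1,q2}  [seen]
{q0,q1} --x--> {q1,q2}  [seen]
{q0,q1} --y--> {q0,q1}  [seen]
Reachable DFA states: {q0}, {q2}, ∅, {q1,q2}, {q1}, {q0,q1,q2}, {q0,q1}.

7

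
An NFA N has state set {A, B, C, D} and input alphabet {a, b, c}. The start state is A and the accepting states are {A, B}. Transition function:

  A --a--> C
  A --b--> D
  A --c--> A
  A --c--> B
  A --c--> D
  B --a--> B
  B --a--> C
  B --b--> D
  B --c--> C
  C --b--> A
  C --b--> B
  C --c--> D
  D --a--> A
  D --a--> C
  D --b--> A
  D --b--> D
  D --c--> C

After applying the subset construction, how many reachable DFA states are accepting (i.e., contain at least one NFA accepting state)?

8

Start state of the DFA: {A}.
{A} --a--> {C}  [new]
{A} --b--> {D}  [new]
{A} --c--> {A, B, D}  [new]
{C} --a--> ∅  [new]
{C} --b--> {A, B}  [new]
{C} --c--> {D}  [seen]
{D} --a--> {A, C}  [new]
{D} --b--> {A, D}  [new]
{D} --c--> {C}  [seen]
{A, B, D} --a--> {A, B, C}  [new]
{A, B, D} --b--> {A, D}  [seen]
{A, B, D} --c--> {A, B, C, D}  [new]
∅ --a--> ∅  [seen]
∅ --b--> ∅  [seen]
∅ --c--> ∅  [seen]
{A, B} --a--> {B, C}  [new]
{A, B} --b--> {D}  [seen]
{A, B} --c--> {A, B, C, D}  [seen]
{A, C} --a--> {C}  [seen]
{A, C} --b--> {A, B, D}  [seen]
{A, C} --c--> {A, B, D}  [seen]
{A, D} --a--> {A, C}  [seen]
{A, D} --b--> {A, D}  [seen]
{A, D} --c--> {A, B, C, D}  [seen]
{A, B, C} --a--> {B, C}  [seen]
{A, B, C} --b--> {A, B, D}  [seen]
{A, B, C} --c--> {A, B, C, D}  [seen]
{A, B, C, D} --a--> {A, B, C}  [seen]
{A, B, C, D} --b--> {A, B, D}  [seen]
{A, B, C, D} --c--> {A, B, C, D}  [seen]
{B, C} --a--> {B, C}  [seen]
{B, C} --b--> {A, B, D}  [seen]
{B, C} --c--> {C, D}  [new]
{C, D} --a--> {A, C}  [seen]
{C, D} --b--> {A, B, D}  [seen]
{C, D} --c--> {C, D}  [seen]
Reachable DFA states: {A}, {C}, {D}, {A, B, D}, ∅, {A, B}, {A, C}, {A, D}, {A, B, C}, {A, B, C, D}, {B, C}, {C, D}.
Accepting DFA states (contain an NFA accepting state): {A}, {A, B, D}, {A, B}, {A, C}, {A, D}, {A, B, C}, {A, B, C, D}, {B, C}.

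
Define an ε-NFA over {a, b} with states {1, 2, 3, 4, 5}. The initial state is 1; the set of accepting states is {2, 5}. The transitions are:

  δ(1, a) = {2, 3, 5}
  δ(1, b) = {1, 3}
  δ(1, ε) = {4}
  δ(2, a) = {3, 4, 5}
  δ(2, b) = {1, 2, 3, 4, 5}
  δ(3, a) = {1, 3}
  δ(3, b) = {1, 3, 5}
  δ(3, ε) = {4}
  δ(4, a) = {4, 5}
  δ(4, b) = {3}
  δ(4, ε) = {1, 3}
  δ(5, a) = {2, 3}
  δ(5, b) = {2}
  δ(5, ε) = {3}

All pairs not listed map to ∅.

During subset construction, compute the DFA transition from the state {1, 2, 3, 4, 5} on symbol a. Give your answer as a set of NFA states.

{1, 2, 3, 4, 5}

δ(1,a) = {2, 3, 5}; δ(2,a) = {3, 4, 5}; δ(3,a) = {1, 3}; δ(4,a) = {4, 5}; δ(5,a) = {2, 3}.
Union: {1, 2, 3, 4, 5}.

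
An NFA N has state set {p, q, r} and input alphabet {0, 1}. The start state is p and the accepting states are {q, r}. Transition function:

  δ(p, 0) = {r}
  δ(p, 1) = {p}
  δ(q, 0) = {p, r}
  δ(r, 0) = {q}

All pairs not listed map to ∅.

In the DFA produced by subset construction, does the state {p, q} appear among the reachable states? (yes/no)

Start state of the DFA: {p}.
{p} --0--> {r}  [new]
{p} --1--> {p}  [seen]
{r} --0--> {q}  [new]
{r} --1--> ∅  [new]
{q} --0--> {p, r}  [new]
{q} --1--> ∅  [seen]
∅ --0--> ∅  [seen]
∅ --1--> ∅  [seen]
{p, r} --0--> {q, r}  [new]
{p, r} --1--> {p}  [seen]
{q, r} --0--> {p, q, r}  [new]
{q, r} --1--> ∅  [seen]
{p, q, r} --0--> {p, q, r}  [seen]
{p, q, r} --1--> {p}  [seen]
Reachable DFA states: {p}, {r}, {q}, ∅, {p, r}, {q, r}, {p, q, r}.
{p, q} is not among them.

no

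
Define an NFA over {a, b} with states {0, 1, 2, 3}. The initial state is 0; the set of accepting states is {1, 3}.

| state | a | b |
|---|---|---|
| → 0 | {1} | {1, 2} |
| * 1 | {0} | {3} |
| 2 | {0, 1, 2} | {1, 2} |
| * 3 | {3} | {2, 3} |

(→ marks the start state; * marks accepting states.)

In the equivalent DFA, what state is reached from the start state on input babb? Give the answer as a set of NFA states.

{1, 2, 3}

Start: {0}.
δ(0,b) = {1, 2}.
Union: {1, 2}.
After b: {1, 2}.
δ(1,a) = {0}; δ(2,a) = {0, 1, 2}.
Union: {0, 1, 2}.
After a: {0, 1, 2}.
δ(0,b) = {1, 2}; δ(1,b) = {3}; δ(2,b) = {1, 2}.
Union: {1, 2, 3}.
After b: {1, 2, 3}.
δ(1,b) = {3}; δ(2,b) = {1, 2}; δ(3,b) = {2, 3}.
Union: {1, 2, 3}.
After b: {1, 2, 3}.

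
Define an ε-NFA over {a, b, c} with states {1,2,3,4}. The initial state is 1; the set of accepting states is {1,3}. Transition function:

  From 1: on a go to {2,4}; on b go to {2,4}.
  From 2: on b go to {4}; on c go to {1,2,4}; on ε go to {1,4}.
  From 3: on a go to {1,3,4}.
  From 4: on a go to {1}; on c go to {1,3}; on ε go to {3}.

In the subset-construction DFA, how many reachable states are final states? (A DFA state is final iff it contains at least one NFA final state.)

Start state of the DFA: {1} (ε-closure of the NFA start).
{1} --a--> {1,2,3,4}  [new]
{1} --b--> {1,2,3,4}  [seen]
{1} --c--> ∅  [new]
{1,2,3,4} --a--> {1,2,3,4}  [seen]
{1,2,3,4} --b--> {1,2,3,4}  [seen]
{1,2,3,4} --c--> {1,2,3,4}  [seen]
∅ --a--> ∅  [seen]
∅ --b--> ∅  [seen]
∅ --c--> ∅  [seen]
Reachable DFA states: {1}, {1,2,3,4}, ∅.
Accepting DFA states (contain an NFA accepting state): {1}, {1,2,3,4}.

2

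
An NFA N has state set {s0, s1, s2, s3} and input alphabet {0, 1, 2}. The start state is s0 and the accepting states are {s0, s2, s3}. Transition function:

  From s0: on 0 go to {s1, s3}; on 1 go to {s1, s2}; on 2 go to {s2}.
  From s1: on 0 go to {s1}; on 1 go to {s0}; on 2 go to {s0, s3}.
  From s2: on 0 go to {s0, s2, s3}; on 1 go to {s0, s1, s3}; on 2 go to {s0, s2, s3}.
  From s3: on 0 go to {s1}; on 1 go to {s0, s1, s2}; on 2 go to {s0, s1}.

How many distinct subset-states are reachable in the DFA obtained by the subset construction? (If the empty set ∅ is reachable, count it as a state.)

Start state of the DFA: {s0}.
{s0} --0--> {s1, s3}  [new]
{s0} --1--> {s1, s2}  [new]
{s0} --2--> {s2}  [new]
{s1, s3} --0--> {s1}  [new]
{s1, s3} --1--> {s0, s1, s2}  [new]
{s1, s3} --2--> {s0, s1, s3}  [new]
{s1, s2} --0--> {s0, s1, s2, s3}  [new]
{s1, s2} --1--> {s0, s1, s3}  [seen]
{s1, s2} --2--> {s0, s2, s3}  [new]
{s2} --0--> {s0, s2, s3}  [seen]
{s2} --1--> {s0, s1, s3}  [seen]
{s2} --2--> {s0, s2, s3}  [seen]
{s1} --0--> {s1}  [seen]
{s1} --1--> {s0}  [seen]
{s1} --2--> {s0, s3}  [new]
{s0, s1, s2} --0--> {s0, s1, s2, s3}  [seen]
{s0, s1, s2} --1--> {s0, s1, s2, s3}  [seen]
{s0, s1, s2} --2--> {s0, s2, s3}  [seen]
{s0, s1, s3} --0--> {s1, s3}  [seen]
{s0, s1, s3} --1--> {s0, s1, s2}  [seen]
{s0, s1, s3} --2--> {s0, s1, s2, s3}  [seen]
{s0, s1, s2, s3} --0--> {s0, s1, s2, s3}  [seen]
{s0, s1, s2, s3} --1--> {s0, s1, s2, s3}  [seen]
{s0, s1, s2, s3} --2--> {s0, s1, s2, s3}  [seen]
{s0, s2, s3} --0--> {s0, s1, s2, s3}  [seen]
{s0, s2, s3} --1--> {s0, s1, s2, s3}  [seen]
{s0, s2, s3} --2--> {s0, s1, s2, s3}  [seen]
{s0, s3} --0--> {s1, s3}  [seen]
{s0, s3} --1--> {s0, s1, s2}  [seen]
{s0, s3} --2--> {s0, s1, s2}  [seen]
Reachable DFA states: {s0}, {s1, s3}, {s1, s2}, {s2}, {s1}, {s0, s1, s2}, {s0, s1, s3}, {s0, s1, s2, s3}, {s0, s2, s3}, {s0, s3}.

10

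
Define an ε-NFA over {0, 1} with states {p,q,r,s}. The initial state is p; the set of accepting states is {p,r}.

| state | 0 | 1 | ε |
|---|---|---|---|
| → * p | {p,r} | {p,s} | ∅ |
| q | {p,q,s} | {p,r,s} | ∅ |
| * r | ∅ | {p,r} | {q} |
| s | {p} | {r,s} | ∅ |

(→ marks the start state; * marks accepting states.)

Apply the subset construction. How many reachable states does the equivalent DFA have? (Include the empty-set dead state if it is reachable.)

Start state of the DFA: {p} (ε-closure of the NFA start).
{p} --0--> {p,q,r}  [new]
{p} --1--> {p,s}  [new]
{p,q,r} --0--> {p,q,r,s}  [new]
{p,q,r} --1--> {p,q,r,s}  [seen]
{p,s} --0--> {p,q,r}  [seen]
{p,s} --1--> {p,q,r,s}  [seen]
{p,q,r,s} --0--> {p,q,r,s}  [seen]
{p,q,r,s} --1--> {p,q,r,s}  [seen]
Reachable DFA states: {p}, {p,q,r}, {p,s}, {p,q,r,s}.

4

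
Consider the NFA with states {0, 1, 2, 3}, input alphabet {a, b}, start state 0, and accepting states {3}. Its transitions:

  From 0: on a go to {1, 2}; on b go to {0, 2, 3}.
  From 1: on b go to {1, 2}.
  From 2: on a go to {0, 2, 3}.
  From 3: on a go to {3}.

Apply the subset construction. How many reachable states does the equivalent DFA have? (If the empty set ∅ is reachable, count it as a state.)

Start state of the DFA: {0}.
{0} --a--> {1, 2}  [new]
{0} --b--> {0, 2, 3}  [new]
{1, 2} --a--> {0, 2, 3}  [seen]
{1, 2} --b--> {1, 2}  [seen]
{0, 2, 3} --a--> {0, 1, 2, 3}  [new]
{0, 2, 3} --b--> {0, 2, 3}  [seen]
{0, 1, 2, 3} --a--> {0, 1, 2, 3}  [seen]
{0, 1, 2, 3} --b--> {0, 1, 2, 3}  [seen]
Reachable DFA states: {0}, {1, 2}, {0, 2, 3}, {0, 1, 2, 3}.

4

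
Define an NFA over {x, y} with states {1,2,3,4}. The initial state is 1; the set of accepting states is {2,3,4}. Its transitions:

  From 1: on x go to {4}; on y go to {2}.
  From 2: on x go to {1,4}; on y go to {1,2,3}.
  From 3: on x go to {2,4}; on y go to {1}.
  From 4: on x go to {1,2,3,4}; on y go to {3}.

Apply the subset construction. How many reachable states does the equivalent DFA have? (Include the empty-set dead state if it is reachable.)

Start state of the DFA: {1}.
{1} --x--> {4}  [new]
{1} --y--> {2}  [new]
{4} --x--> {1,2,3,4}  [new]
{4} --y--> {3}  [new]
{2} --x--> {1,4}  [new]
{2} --y--> {1,2,3}  [new]
{1,2,3,4} --x--> {1,2,3,4}  [seen]
{1,2,3,4} --y--> {1,2,3}  [seen]
{3} --x--> {2,4}  [new]
{3} --y--> {1}  [seen]
{1,4} --x--> {1,2,3,4}  [seen]
{1,4} --y--> {2,3}  [new]
{1,2,3} --x--> {1,2,4}  [new]
{1,2,3} --y--> {1,2,3}  [seen]
{2,4} --x--> {1,2,3,4}  [seen]
{2,4} --y--> {1,2,3}  [seen]
{2,3} --x--> {1,2,4}  [seen]
{2,3} --y--> {1,2,3}  [seen]
{1,2,4} --x--> {1,2,3,4}  [seen]
{1,2,4} --y--> {1,2,3}  [seen]
Reachable DFA states: {1}, {4}, {2}, {1,2,3,4}, {3}, {1,4}, {1,2,3}, {2,4}, {2,3}, {1,2,4}.

10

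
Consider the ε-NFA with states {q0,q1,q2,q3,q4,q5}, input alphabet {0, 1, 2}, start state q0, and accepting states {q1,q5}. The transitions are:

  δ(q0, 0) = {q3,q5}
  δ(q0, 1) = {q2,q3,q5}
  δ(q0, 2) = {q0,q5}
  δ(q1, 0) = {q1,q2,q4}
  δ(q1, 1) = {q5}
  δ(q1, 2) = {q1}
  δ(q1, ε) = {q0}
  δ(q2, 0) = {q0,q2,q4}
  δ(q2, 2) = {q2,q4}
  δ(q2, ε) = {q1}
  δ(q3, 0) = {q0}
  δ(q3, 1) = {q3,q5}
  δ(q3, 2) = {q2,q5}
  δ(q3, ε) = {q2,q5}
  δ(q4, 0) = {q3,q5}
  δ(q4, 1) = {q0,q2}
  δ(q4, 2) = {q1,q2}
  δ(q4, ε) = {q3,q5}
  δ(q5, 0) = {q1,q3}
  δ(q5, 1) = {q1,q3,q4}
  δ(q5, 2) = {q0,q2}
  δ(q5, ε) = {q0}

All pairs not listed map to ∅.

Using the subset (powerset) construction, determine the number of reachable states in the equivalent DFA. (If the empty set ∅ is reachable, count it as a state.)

5

Start state of the DFA: {q0} (ε-closure of the NFA start).
{q0} --0--> {q0,q1,q2,q3,q5}  [new]
{q0} --1--> {q0,q1,q2,q3,q5}  [seen]
{q0} --2--> {q0,q5}  [new]
{q0,q1,q2,q3,q5} --0--> {q0,q1,q2,q3,q4,q5}  [new]
{q0,q1,q2,q3,q5} --1--> {q0,q1,q2,q3,q4,q5}  [seen]
{q0,q1,q2,q3,q5} --2--> {q0,q1,q2,q3,q4,q5}  [seen]
{q0,q5} --0--> {q0,q1,q2,q3,q5}  [seen]
{q0,q5} --1--> {q0,q1,q2,q3,q4,q5}  [seen]
{q0,q5} --2--> {q0,q1,q2,q5}  [new]
{q0,q1,q2,q3,q4,q5} --0--> {q0,q1,q2,q3,q4,q5}  [seen]
{q0,q1,q2,q3,q4,q5} --1--> {q0,q1,q2,q3,q4,q5}  [seen]
{q0,q1,q2,q3,q4,q5} --2--> {q0,q1,q2,q3,q4,q5}  [seen]
{q0,q1,q2,q5} --0--> {q0,q1,q2,q3,q4,q5}  [seen]
{q0,q1,q2,q5} --1--> {q0,q1,q2,q3,q4,q5}  [seen]
{q0,q1,q2,q5} --2--> {q0,q1,q2,q3,q4,q5}  [seen]
Reachable DFA states: {q0}, {q0,q1,q2,q3,q5}, {q0,q5}, {q0,q1,q2,q3,q4,q5}, {q0,q1,q2,q5}.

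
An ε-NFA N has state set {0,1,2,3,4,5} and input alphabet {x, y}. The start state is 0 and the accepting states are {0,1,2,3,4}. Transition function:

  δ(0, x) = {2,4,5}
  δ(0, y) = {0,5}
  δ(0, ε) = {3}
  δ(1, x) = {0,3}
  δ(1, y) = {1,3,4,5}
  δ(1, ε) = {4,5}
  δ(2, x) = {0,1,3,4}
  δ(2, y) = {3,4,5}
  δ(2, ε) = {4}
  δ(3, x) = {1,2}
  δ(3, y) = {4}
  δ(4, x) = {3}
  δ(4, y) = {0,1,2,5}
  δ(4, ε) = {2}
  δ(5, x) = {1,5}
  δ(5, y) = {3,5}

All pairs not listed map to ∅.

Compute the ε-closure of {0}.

{0,3}

Begin with {0}.
0 →ε {3}; add 3.
ε-closure = {0,3}.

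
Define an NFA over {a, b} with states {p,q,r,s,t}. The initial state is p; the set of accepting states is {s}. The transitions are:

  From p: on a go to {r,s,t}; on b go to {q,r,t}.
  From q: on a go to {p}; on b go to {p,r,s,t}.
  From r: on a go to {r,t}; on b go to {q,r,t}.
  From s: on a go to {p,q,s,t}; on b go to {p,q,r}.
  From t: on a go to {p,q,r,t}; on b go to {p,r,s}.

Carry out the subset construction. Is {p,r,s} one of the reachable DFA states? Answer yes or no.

Start state of the DFA: {p}.
{p} --a--> {r,s,t}  [new]
{p} --b--> {q,r,t}  [new]
{r,s,t} --a--> {p,q,r,s,t}  [new]
{r,s,t} --b--> {p,q,r,s,t}  [seen]
{q,r,t} --a--> {p,q,r,t}  [new]
{q,r,t} --b--> {p,q,r,s,t}  [seen]
{p,q,r,s,t} --a--> {p,q,r,s,t}  [seen]
{p,q,r,s,t} --b--> {p,q,r,s,t}  [seen]
{p,q,r,t} --a--> {p,q,r,s,t}  [seen]
{p,q,r,t} --b--> {p,q,r,s,t}  [seen]
Reachable DFA states: {p}, {r,s,t}, {q,r,t}, {p,q,r,s,t}, {p,q,r,t}.
{p,r,s} is not among them.

no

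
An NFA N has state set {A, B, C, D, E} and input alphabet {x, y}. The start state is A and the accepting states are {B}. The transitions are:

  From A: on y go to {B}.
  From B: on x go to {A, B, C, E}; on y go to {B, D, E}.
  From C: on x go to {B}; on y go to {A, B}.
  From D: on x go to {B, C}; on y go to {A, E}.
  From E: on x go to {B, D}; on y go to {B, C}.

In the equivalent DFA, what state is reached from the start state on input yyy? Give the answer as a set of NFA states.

{A, B, C, D, E}

Start: {A}.
δ(A,y) = {B}.
Union: {B}.
After y: {B}.
δ(B,y) = {B, D, E}.
Union: {B, D, E}.
After y: {B, D, E}.
δ(B,y) = {B, D, E}; δ(D,y) = {A, E}; δ(E,y) = {B, C}.
Union: {A, B, C, D, E}.
After y: {A, B, C, D, E}.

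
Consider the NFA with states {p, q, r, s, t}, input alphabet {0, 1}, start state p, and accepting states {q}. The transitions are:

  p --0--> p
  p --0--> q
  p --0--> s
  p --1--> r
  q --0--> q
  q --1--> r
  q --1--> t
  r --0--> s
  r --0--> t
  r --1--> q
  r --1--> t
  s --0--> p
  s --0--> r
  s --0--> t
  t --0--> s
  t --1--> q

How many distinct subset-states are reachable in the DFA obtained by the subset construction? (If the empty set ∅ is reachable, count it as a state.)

Start state of the DFA: {p}.
{p} --0--> {p, q, s}  [new]
{p} --1--> {r}  [new]
{p, q, s} --0--> {p, q, r, s, t}  [new]
{p, q, s} --1--> {r, t}  [new]
{r} --0--> {s, t}  [new]
{r} --1--> {q, t}  [new]
{p, q, r, s, t} --0--> {p, q, r, s, t}  [seen]
{p, q, r, s, t} --1--> {q, r, t}  [new]
{r, t} --0--> {s, t}  [seen]
{r, t} --1--> {q, t}  [seen]
{s, t} --0--> {p, r, s, t}  [new]
{s, t} --1--> {q}  [new]
{q, t} --0--> {q, s}  [new]
{q, t} --1--> {q, r, t}  [seen]
{q, r, t} --0--> {q, s, t}  [new]
{q, r, t} --1--> {q, r, t}  [seen]
{p, r, s, t} --0--> {p, q, r, s, t}  [seen]
{p, r, s, t} --1--> {q, r, t}  [seen]
{q} --0--> {q}  [seen]
{q} --1--> {r, t}  [seen]
{q, s} --0--> {p, q, r, t}  [new]
{q, s} --1--> {r, t}  [seen]
{q, s, t} --0--> {p, q, r, s, t}  [seen]
{q, s, t} --1--> {q, r, t}  [seen]
{p, q, r, t} --0--> {p, q, s, t}  [new]
{p, q, r, t} --1--> {q, r, t}  [seen]
{p, q, s, t} --0--> {p, q, r, s, t}  [seen]
{p, q, s, t} --1--> {q, r, t}  [seen]
Reachable DFA states: {p}, {p, q, s}, {r}, {p, q, r, s, t}, {r, t}, {s, t}, {q, t}, {q, r, t}, {p, r, s, t}, {q}, {q, s}, {q, s, t}, {p, q, r, t}, {p, q, s, t}.

14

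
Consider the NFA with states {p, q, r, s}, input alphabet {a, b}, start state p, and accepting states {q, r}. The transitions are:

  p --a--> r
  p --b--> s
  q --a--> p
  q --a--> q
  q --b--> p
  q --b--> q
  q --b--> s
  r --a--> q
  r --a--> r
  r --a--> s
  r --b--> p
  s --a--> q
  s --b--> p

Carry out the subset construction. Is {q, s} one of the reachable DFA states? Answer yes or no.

Start state of the DFA: {p}.
{p} --a--> {r}  [new]
{p} --b--> {s}  [new]
{r} --a--> {q, r, s}  [new]
{r} --b--> {p}  [seen]
{s} --a--> {q}  [new]
{s} --b--> {p}  [seen]
{q, r, s} --a--> {p, q, r, s}  [new]
{q, r, s} --b--> {p, q, s}  [new]
{q} --a--> {p, q}  [new]
{q} --b--> {p, q, s}  [seen]
{p, q, r, s} --a--> {p, q, r, s}  [seen]
{p, q, r, s} --b--> {p, q, s}  [seen]
{p, q, s} --a--> {p, q, r}  [new]
{p, q, s} --b--> {p, q, s}  [seen]
{p, q} --a--> {p, q, r}  [seen]
{p, q} --b--> {p, q, s}  [seen]
{p, q, r} --a--> {p, q, r, s}  [seen]
{p, q, r} --b--> {p, q, s}  [seen]
Reachable DFA states: {p}, {r}, {s}, {q, r, s}, {q}, {p, q, r, s}, {p, q, s}, {p, q}, {p, q, r}.
{q, s} is not among them.

no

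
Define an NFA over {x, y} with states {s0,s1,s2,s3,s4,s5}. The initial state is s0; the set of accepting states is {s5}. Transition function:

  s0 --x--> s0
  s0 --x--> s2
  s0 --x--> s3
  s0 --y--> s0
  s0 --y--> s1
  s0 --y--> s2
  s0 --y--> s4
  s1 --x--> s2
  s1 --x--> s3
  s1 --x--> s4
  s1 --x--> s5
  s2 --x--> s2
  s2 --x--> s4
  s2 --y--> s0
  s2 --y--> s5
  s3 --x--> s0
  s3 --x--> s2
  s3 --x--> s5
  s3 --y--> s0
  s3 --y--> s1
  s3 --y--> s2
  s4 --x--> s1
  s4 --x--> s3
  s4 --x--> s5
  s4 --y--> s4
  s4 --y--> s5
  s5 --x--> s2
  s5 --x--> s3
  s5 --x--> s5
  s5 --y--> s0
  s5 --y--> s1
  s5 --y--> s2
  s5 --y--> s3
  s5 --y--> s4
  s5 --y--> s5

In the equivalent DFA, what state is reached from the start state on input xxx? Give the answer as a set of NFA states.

{s0,s1,s2,s3,s4,s5}

Start: {s0}.
δ(s0,x) = {s0,s2,s3}.
Union: {s0,s2,s3}.
After x: {s0,s2,s3}.
δ(s0,x) = {s0,s2,s3}; δ(s2,x) = {s2,s4}; δ(s3,x) = {s0,s2,s5}.
Union: {s0,s2,s3,s4,s5}.
After x: {s0,s2,s3,s4,s5}.
δ(s0,x) = {s0,s2,s3}; δ(s2,x) = {s2,s4}; δ(s3,x) = {s0,s2,s5}; δ(s4,x) = {s1,s3,s5}; δ(s5,x) = {s2,s3,s5}.
Union: {s0,s1,s2,s3,s4,s5}.
After x: {s0,s1,s2,s3,s4,s5}.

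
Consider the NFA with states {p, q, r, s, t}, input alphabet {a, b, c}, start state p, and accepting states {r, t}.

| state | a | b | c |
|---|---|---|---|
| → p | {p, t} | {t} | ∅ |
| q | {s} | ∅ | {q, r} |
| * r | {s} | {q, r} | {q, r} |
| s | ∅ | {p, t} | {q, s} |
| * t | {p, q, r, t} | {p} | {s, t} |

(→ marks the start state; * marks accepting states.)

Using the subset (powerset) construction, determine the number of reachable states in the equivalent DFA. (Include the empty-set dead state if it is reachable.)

Start state of the DFA: {p}.
{p} --a--> {p, t}  [new]
{p} --b--> {t}  [new]
{p} --c--> ∅  [new]
{p, t} --a--> {p, q, r, t}  [new]
{p, t} --b--> {p, t}  [seen]
{p, t} --c--> {s, t}  [new]
{t} --a--> {p, q, r, t}  [seen]
{t} --b--> {p}  [seen]
{t} --c--> {s, t}  [seen]
∅ --a--> ∅  [seen]
∅ --b--> ∅  [seen]
∅ --c--> ∅  [seen]
{p, q, r, t} --a--> {p, q, r, s, t}  [new]
{p, q, r, t} --b--> {p, q, r, t}  [seen]
{p, q, r, t} --c--> {q, r, s, t}  [new]
{s, t} --a--> {p, q, r, t}  [seen]
{s, t} --b--> {p, t}  [seen]
{s, t} --c--> {q, s, t}  [new]
{p, q, r, s, t} --a--> {p, q, r, s, t}  [seen]
{p, q, r, s, t} --b--> {p, q, r, t}  [seen]
{p, q, r, s, t} --c--> {q, r, s, t}  [seen]
{q, r, s, t} --a--> {p, q, r, s, t}  [seen]
{q, r, s, t} --b--> {p, q, r, t}  [seen]
{q, r, s, t} --c--> {q, r, s, t}  [seen]
{q, s, t} --a--> {p, q, r, s, t}  [seen]
{q, s, t} --b--> {p, t}  [seen]
{q, s, t} --c--> {q, r, s, t}  [seen]
Reachable DFA states: {p}, {p, t}, {t}, ∅, {p, q, r, t}, {s, t}, {p, q, r, s, t}, {q, r, s, t}, {q, s, t}.

9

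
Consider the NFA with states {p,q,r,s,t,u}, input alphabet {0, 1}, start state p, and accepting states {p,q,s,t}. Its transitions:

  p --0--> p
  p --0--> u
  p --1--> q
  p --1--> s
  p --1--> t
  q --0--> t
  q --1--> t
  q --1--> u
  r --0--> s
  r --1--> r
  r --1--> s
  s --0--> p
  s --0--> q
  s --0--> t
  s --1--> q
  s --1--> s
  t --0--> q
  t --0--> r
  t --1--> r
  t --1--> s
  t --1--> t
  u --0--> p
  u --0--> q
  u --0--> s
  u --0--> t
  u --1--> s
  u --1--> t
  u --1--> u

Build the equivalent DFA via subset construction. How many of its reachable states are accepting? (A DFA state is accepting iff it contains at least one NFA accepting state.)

Start state of the DFA: {p}.
{p} --0--> {p,u}  [new]
{p} --1--> {q,s,t}  [new]
{p,u} --0--> {p,q,s,t,u}  [new]
{p,u} --1--> {q,s,t,u}  [new]
{q,s,t} --0--> {p,q,r,t}  [new]
{q,s,t} --1--> {q,r,s,t,u}  [new]
{p,q,s,t,u} --0--> {p,q,r,s,t,u}  [new]
{p,q,s,t,u} --1--> {q,r,s,t,u}  [seen]
{q,s,t,u} --0--> {p,q,r,s,t}  [new]
{q,s,t,u} --1--> {q,r,s,t,u}  [seen]
{p,q,r,t} --0--> {p,q,r,s,t,u}  [seen]
{p,q,r,t} --1--> {q,r,s,t,u}  [seen]
{q,r,s,t,u} --0--> {p,q,r,s,t}  [seen]
{q,r,s,t,u} --1--> {q,r,s,t,u}  [seen]
{p,q,r,s,t,u} --0--> {p,q,r,s,t,u}  [seen]
{p,q,r,s,t,u} --1--> {q,r,s,t,u}  [seen]
{p,q,r,s,t} --0--> {p,q,r,s,t,u}  [seen]
{p,q,r,s,t} --1--> {q,r,s,t,u}  [seen]
Reachable DFA states: {p}, {p,u}, {q,s,t}, {p,q,s,t,u}, {q,s,t,u}, {p,q,r,t}, {q,r,s,t,u}, {p,q,r,s,t,u}, {p,q,r,s,t}.
Accepting DFA states (contain an NFA accepting state): {p}, {p,u}, {q,s,t}, {p,q,s,t,u}, {q,s,t,u}, {p,q,r,t}, {q,r,s,t,u}, {p,q,r,s,t,u}, {p,q,r,s,t}.

9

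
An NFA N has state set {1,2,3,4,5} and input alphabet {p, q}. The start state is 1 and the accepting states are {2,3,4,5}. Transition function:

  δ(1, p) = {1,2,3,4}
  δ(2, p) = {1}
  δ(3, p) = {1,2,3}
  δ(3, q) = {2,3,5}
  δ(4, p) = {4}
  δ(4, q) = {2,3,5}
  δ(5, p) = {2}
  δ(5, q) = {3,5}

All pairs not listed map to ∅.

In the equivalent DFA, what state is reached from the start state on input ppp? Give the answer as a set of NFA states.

{1,2,3,4}

Start: {1}.
δ(1,p) = {1,2,3,4}.
Union: {1,2,3,4}.
After p: {1,2,3,4}.
δ(1,p) = {1,2,3,4}; δ(2,p) = {1}; δ(3,p) = {1,2,3}; δ(4,p) = {4}.
Union: {1,2,3,4}.
After p: {1,2,3,4}.
δ(1,p) = {1,2,3,4}; δ(2,p) = {1}; δ(3,p) = {1,2,3}; δ(4,p) = {4}.
Union: {1,2,3,4}.
After p: {1,2,3,4}.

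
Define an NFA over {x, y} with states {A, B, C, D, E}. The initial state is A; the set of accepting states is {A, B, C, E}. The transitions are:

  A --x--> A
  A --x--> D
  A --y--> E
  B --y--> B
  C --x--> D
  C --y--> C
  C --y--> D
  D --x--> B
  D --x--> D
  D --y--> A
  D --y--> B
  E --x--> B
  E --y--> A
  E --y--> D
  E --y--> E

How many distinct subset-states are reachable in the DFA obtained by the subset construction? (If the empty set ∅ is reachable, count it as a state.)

Start state of the DFA: {A}.
{A} --x--> {A, D}  [new]
{A} --y--> {E}  [new]
{A, D} --x--> {A, B, D}  [new]
{A, D} --y--> {A, B, E}  [new]
{E} --x--> {B}  [new]
{E} --y--> {A, D, E}  [new]
{A, B, D} --x--> {A, B, D}  [seen]
{A, B, D} --y--> {A, B, E}  [seen]
{A, B, E} --x--> {A, B, D}  [seen]
{A, B, E} --y--> {A, B, D, E}  [new]
{B} --x--> ∅  [new]
{B} --y--> {B}  [seen]
{A, D, E} --x--> {A, B, D}  [seen]
{A, D, E} --y--> {A, B, D, E}  [seen]
{A, B, D, E} --x--> {A, B, D}  [seen]
{A, B, D, E} --y--> {A, B, D, E}  [seen]
∅ --x--> ∅  [seen]
∅ --y--> ∅  [seen]
Reachable DFA states: {A}, {A, D}, {E}, {A, B, D}, {A, B, E}, {B}, {A, D, E}, {A, B, D, E}, ∅.

9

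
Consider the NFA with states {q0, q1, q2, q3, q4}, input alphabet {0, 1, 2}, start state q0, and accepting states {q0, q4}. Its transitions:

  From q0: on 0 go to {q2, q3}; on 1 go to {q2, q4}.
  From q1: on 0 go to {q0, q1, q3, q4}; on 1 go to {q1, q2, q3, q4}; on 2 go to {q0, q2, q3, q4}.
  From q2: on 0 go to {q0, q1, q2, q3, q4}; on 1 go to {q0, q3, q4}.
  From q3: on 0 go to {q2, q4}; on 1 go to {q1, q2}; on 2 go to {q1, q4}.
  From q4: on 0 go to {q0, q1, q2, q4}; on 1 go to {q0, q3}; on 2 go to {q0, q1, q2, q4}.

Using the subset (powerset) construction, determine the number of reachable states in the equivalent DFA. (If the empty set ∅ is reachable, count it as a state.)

Start state of the DFA: {q0}.
{q0} --0--> {q2, q3}  [new]
{q0} --1--> {q2, q4}  [new]
{q0} --2--> ∅  [new]
{q2, q3} --0--> {q0, q1, q2, q3, q4}  [new]
{q2, q3} --1--> {q0, q1, q2, q3, q4}  [seen]
{q2, q3} --2--> {q1, q4}  [new]
{q2, q4} --0--> {q0, q1, q2, q3, q4}  [seen]
{q2, q4} --1--> {q0, q3, q4}  [new]
{q2, q4} --2--> {q0, q1, q2, q4}  [new]
∅ --0--> ∅  [seen]
∅ --1--> ∅  [seen]
∅ --2--> ∅  [seen]
{q0, q1, q2, q3, q4} --0--> {q0, q1, q2, q3, q4}  [seen]
{q0, q1, q2, q3, q4} --1--> {q0, q1, q2, q3, q4}  [seen]
{q0, q1, q2, q3, q4} --2--> {q0, q1, q2, q3, q4}  [seen]
{q1, q4} --0--> {q0, q1, q2, q3, q4}  [seen]
{q1, q4} --1--> {q0, q1, q2, q3, q4}  [seen]
{q1, q4} --2--> {q0, q1, q2, q3, q4}  [seen]
{q0, q3, q4} --0--> {q0, q1, q2, q3, q4}  [seen]
{q0, q3, q4} --1--> {q0, q1, q2, q3, q4}  [seen]
{q0, q3, q4} --2--> {q0, q1, q2, q4}  [seen]
{q0, q1, q2, q4} --0--> {q0, q1, q2, q3, q4}  [seen]
{q0, q1, q2, q4} --1--> {q0, q1, q2, q3, q4}  [seen]
{q0, q1, q2, q4} --2--> {q0, q1, q2, q3, q4}  [seen]
Reachable DFA states: {q0}, {q2, q3}, {q2, q4}, ∅, {q0, q1, q2, q3, q4}, {q1, q4}, {q0, q3, q4}, {q0, q1, q2, q4}.

8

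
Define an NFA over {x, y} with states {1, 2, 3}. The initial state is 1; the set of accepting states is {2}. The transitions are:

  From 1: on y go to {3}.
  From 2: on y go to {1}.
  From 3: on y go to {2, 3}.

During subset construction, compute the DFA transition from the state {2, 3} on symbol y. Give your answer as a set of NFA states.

δ(2,y) = {1}; δ(3,y) = {2, 3}.
Union: {1, 2, 3}.

{1, 2, 3}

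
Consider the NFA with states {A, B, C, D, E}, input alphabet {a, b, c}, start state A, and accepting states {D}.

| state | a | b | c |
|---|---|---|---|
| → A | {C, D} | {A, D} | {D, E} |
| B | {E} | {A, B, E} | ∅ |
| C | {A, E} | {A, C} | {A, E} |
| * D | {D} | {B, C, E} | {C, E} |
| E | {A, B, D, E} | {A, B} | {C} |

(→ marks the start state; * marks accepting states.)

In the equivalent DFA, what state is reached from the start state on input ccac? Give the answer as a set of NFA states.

Start: {A}.
δ(A,c) = {D, E}.
Union: {D, E}.
After c: {D, E}.
δ(D,c) = {C, E}; δ(E,c) = {C}.
Union: {C, E}.
After c: {C, E}.
δ(C,a) = {A, E}; δ(E,a) = {A, B, D, E}.
Union: {A, B, D, E}.
After a: {A, B, D, E}.
δ(A,c) = {D, E}; δ(B,c) = ∅; δ(D,c) = {C, E}; δ(E,c) = {C}.
Union: {C, D, E}.
After c: {C, D, E}.

{C, D, E}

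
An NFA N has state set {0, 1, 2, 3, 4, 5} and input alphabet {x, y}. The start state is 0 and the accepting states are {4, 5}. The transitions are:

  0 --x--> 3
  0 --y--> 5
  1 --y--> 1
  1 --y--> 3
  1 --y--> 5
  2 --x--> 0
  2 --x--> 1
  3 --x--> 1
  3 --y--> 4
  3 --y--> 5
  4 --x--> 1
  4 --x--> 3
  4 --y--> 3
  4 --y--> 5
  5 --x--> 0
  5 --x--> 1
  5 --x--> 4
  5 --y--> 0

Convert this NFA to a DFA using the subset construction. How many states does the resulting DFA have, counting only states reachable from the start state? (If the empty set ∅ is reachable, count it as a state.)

14

Start state of the DFA: {0}.
{0} --x--> {3}  [new]
{0} --y--> {5}  [new]
{3} --x--> {1}  [new]
{3} --y--> {4, 5}  [new]
{5} --x--> {0, 1, 4}  [new]
{5} --y--> {0}  [seen]
{1} --x--> ∅  [new]
{1} --y--> {1, 3, 5}  [new]
{4, 5} --x--> {0, 1, 3, 4}  [new]
{4, 5} --y--> {0, 3, 5}  [new]
{0, 1, 4} --x--> {1, 3}  [new]
{0, 1, 4} --y--> {1, 3, 5}  [seen]
∅ --x--> ∅  [seen]
∅ --y--> ∅  [seen]
{1, 3, 5} --x--> {0, 1, 4}  [seen]
{1, 3, 5} --y--> {0, 1, 3, 4, 5}  [new]
{0, 1, 3, 4} --x--> {1, 3}  [seen]
{0, 1, 3, 4} --y--> {1, 3, 4, 5}  [new]
{0, 3, 5} --x--> {0, 1, 3, 4}  [seen]
{0, 3, 5} --y--> {0, 4, 5}  [new]
{1, 3} --x--> {1}  [seen]
{1, 3} --y--> {1, 3, 4, 5}  [seen]
{0, 1, 3, 4, 5} --x--> {0, 1, 3, 4}  [seen]
{0, 1, 3, 4, 5} --y--> {0, 1, 3, 4, 5}  [seen]
{1, 3, 4, 5} --x--> {0, 1, 3, 4}  [seen]
{1, 3, 4, 5} --y--> {0, 1, 3, 4, 5}  [seen]
{0, 4, 5} --x--> {0, 1, 3, 4}  [seen]
{0, 4, 5} --y--> {0, 3, 5}  [seen]
Reachable DFA states: {0}, {3}, {5}, {1}, {4, 5}, {0, 1, 4}, ∅, {1, 3, 5}, {0, 1, 3, 4}, {0, 3, 5}, {1, 3}, {0, 1, 3, 4, 5}, {1, 3, 4, 5}, {0, 4, 5}.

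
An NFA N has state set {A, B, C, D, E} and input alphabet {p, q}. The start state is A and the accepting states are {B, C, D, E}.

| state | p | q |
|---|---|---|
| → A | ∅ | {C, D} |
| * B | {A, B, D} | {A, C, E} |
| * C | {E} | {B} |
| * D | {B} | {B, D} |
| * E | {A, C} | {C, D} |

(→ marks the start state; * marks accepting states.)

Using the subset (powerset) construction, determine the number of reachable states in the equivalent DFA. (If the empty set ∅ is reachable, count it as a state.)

12

Start state of the DFA: {A}.
{A} --p--> ∅  [new]
{A} --q--> {C, D}  [new]
∅ --p--> ∅  [seen]
∅ --q--> ∅  [seen]
{C, D} --p--> {B, E}  [new]
{C, D} --q--> {B, D}  [new]
{B, E} --p--> {A, B, C, D}  [new]
{B, E} --q--> {A, C, D, E}  [new]
{B, D} --p--> {A, B, D}  [new]
{B, D} --q--> {A, B, C, D, E}  [new]
{A, B, C, D} --p--> {A, B, D, E}  [new]
{A, B, C, D} --q--> {A, B, C, D, E}  [seen]
{A, C, D, E} --p--> {A, B, C, E}  [new]
{A, C, D, E} --q--> {B, C, D}  [new]
{A, B, D} --p--> {A, B, D}  [seen]
{A, B, D} --q--> {A, B, C, D, E}  [seen]
{A, B, C, D, E} --p--> {A, B, C, D, E}  [seen]
{A, B, C, D, E} --q--> {A, B, C, D, E}  [seen]
{A, B, D, E} --p--> {A, B, C, D}  [seen]
{A, B, D, E} --q--> {A, B, C, D, E}  [seen]
{A, B, C, E} --p--> {A, B, C, D, E}  [seen]
{A, B, C, E} --q--> {A, B, C, D, E}  [seen]
{B, C, D} --p--> {A, B, D, E}  [seen]
{B, C, D} --q--> {A, B, C, D, E}  [seen]
Reachable DFA states: {A}, ∅, {C, D}, {B, E}, {B, D}, {A, B, C, D}, {A, C, D, E}, {A, B, D}, {A, B, C, D, E}, {A, B, D, E}, {A, B, C, E}, {B, C, D}.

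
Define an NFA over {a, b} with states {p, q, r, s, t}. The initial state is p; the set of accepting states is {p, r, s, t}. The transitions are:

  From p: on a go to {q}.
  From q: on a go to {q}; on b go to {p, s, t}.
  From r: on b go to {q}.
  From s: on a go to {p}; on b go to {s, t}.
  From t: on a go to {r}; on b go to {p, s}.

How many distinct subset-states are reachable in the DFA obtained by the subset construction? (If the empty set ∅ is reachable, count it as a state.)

Start state of the DFA: {p}.
{p} --a--> {q}  [new]
{p} --b--> ∅  [new]
{q} --a--> {q}  [seen]
{q} --b--> {p, s, t}  [new]
∅ --a--> ∅  [seen]
∅ --b--> ∅  [seen]
{p, s, t} --a--> {p, q, r}  [new]
{p, s, t} --b--> {p, s, t}  [seen]
{p, q, r} --a--> {q}  [seen]
{p, q, r} --b--> {p, q, s, t}  [new]
{p, q, s, t} --a--> {p, q, r}  [seen]
{p, q, s, t} --b--> {p, s, t}  [seen]
Reachable DFA states: {p}, {q}, ∅, {p, s, t}, {p, q, r}, {p, q, s, t}.

6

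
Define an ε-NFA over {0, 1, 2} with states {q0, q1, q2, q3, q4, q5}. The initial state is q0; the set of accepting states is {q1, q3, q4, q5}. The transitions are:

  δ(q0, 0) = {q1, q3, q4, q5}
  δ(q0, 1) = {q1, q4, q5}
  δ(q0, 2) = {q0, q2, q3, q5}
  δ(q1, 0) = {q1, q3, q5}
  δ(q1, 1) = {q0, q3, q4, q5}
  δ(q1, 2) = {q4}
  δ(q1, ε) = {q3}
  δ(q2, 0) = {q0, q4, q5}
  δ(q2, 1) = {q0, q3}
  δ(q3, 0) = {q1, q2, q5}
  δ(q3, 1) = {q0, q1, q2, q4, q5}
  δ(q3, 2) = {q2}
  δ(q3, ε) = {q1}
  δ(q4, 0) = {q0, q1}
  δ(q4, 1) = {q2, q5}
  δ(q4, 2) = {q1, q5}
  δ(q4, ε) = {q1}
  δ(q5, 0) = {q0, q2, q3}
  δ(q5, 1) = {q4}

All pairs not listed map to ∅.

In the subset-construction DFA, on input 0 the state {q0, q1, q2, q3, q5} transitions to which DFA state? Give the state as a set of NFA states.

δ(q0,0) = {q1, q3, q4, q5}; δ(q1,0) = {q1, q3, q5}; δ(q2,0) = {q0, q4, q5}; δ(q3,0) = {q1, q2, q5}; δ(q5,0) = {q0, q2, q3}.
Union: {q0, q1, q2, q3, q4, q5}.

{q0, q1, q2, q3, q4, q5}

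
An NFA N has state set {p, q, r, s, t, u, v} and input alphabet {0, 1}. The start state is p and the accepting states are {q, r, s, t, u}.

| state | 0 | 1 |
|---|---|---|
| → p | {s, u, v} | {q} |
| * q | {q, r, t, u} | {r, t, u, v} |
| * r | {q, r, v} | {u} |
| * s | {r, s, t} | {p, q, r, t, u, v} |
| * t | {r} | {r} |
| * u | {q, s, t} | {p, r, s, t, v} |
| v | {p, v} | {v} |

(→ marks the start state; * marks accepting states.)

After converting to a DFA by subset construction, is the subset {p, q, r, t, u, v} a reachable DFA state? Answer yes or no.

yes

Start state of the DFA: {p}.
{p} --0--> {s, u, v}  [new]
{p} --1--> {q}  [new]
{s, u, v} --0--> {p, q, r, s, t, v}  [new]
{s, u, v} --1--> {p, q, r, s, t, u, v}  [new]
{q} --0--> {q, r, t, u}  [new]
{q} --1--> {r, t, u, v}  [new]
{p, q, r, s, t, v} --0--> {p, q, r, s, t, u, v}  [seen]
{p, q, r, s, t, v} --1--> {p, q, r, t, u, v}  [new]
{p, q, r, s, t, u, v} --0--> {p, q, r, s, t, u, v}  [seen]
{p, q, r, s, t, u, v} --1--> {p, q, r, s, t, u, v}  [seen]
{q, r, t, u} --0--> {q, r, s, t, u, v}  [new]
{q, r, t, u} --1--> {p, r, s, t, u, v}  [new]
{r, t, u, v} --0--> {p, q, r, s, t, v}  [seen]
{r, t, u, v} --1--> {p, r, s, t, u, v}  [seen]
{p, q, r, t, u, v} --0--> {p, q, r, s, t, u, v}  [seen]
{p, q, r, t, u, v} --1--> {p, q, r, s, t, u, v}  [seen]
{q, r, s, t, u, v} --0--> {p, q, r, s, t, u, v}  [seen]
{q, r, s, t, u, v} --1--> {p, q, r, s, t, u, v}  [seen]
{p, r, s, t, u, v} --0--> {p, q, r, s, t, u, v}  [seen]
{p, r, s, t, u, v} --1--> {p, q, r, s, t, u, v}  [seen]
Reachable DFA states: {p}, {s, u, v}, {q}, {p, q, r, s, t, v}, {p, q, r, s, t, u, v}, {q, r, t, u}, {r, t, u, v}, {p, q, r, t, u, v}, {q, r, s, t, u, v}, {p, r, s, t, u, v}.
{p, q, r, t, u, v} is among them.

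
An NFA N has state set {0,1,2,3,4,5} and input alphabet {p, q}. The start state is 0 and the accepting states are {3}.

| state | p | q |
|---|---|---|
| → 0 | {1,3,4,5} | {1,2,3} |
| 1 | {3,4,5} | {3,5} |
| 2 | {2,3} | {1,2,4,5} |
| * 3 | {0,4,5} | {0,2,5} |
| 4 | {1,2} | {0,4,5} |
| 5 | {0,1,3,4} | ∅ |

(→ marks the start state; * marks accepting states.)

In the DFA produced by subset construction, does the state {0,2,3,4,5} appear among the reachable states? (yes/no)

Start state of the DFA: {0}.
{0} --p--> {1,3,4,5}  [new]
{0} --q--> {1,2,3}  [new]
{1,3,4,5} --p--> {0,1,2,3,4,5}  [new]
{1,3,4,5} --q--> {0,2,3,4,5}  [new]
{1,2,3} --p--> {0,2,3,4,5}  [seen]
{1,2,3} --q--> {0,1,2,3,4,5}  [seen]
{0,1,2,3,4,5} --p--> {0,1,2,3,4,5}  [seen]
{0,1,2,3,4,5} --q--> {0,1,2,3,4,5}  [seen]
{0,2,3,4,5} --p--> {0,1,2,3,4,5}  [seen]
{0,2,3,4,5} --q--> {0,1,2,3,4,5}  [seen]
Reachable DFA states: {0}, {1,3,4,5}, {1,2,3}, {0,1,2,3,4,5}, {0,2,3,4,5}.
{0,2,3,4,5} is among them.

yes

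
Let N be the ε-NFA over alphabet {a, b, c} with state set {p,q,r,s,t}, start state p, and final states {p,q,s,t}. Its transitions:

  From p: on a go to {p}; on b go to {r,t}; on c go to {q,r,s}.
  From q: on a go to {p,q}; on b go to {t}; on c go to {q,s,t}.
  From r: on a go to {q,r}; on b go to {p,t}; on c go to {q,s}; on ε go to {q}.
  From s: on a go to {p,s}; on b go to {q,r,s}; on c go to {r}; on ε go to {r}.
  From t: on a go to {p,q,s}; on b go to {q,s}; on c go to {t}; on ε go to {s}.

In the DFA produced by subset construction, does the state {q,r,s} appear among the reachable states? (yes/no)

Start state of the DFA: {p} (ε-closure of the NFA start).
{p} --a--> {p}  [seen]
{p} --b--> {q,r,s,t}  [new]
{p} --c--> {q,r,s}  [new]
{q,r,s,t} --a--> {p,q,r,s}  [new]
{q,r,s,t} --b--> {p,q,r,s,t}  [new]
{q,r,s,t} --c--> {q,r,s,t}  [seen]
{q,r,s} --a--> {p,q,r,s}  [seen]
{q,r,s} --b--> {p,q,r,s,t}  [seen]
{q,r,s} --c--> {q,r,s,t}  [seen]
{p,q,r,s} --a--> {p,q,r,s}  [seen]
{p,q,r,s} --b--> {p,q,r,s,t}  [seen]
{p,q,r,s} --c--> {q,r,s,t}  [seen]
{p,q,r,s,t} --a--> {p,q,r,s}  [seen]
{p,q,r,s,t} --b--> {p,q,r,s,t}  [seen]
{p,q,r,s,t} --c--> {q,r,s,t}  [seen]
Reachable DFA states: {p}, {q,r,s,t}, {q,r,s}, {p,q,r,s}, {p,q,r,s,t}.
{q,r,s} is among them.

yes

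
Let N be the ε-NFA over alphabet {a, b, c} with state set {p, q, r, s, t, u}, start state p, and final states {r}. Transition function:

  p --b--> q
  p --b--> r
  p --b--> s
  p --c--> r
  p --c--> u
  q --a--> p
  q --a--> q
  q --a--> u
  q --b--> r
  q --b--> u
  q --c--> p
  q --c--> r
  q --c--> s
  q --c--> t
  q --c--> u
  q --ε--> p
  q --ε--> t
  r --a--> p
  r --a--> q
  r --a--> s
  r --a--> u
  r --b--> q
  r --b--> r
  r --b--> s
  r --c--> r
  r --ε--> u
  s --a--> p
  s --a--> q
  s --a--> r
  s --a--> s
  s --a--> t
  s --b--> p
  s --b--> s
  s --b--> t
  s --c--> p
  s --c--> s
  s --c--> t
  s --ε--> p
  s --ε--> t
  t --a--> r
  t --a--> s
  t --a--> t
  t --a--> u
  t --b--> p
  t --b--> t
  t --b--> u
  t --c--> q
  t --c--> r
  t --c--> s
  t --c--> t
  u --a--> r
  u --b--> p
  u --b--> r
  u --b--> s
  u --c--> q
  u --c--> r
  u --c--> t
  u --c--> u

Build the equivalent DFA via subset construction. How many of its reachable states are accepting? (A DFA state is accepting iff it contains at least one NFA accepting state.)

Start state of the DFA: {p} (ε-closure of the NFA start).
{p} --a--> ∅  [new]
{p} --b--> {p, q, r, s, t, u}  [new]
{p} --c--> {r, u}  [new]
∅ --a--> ∅  [seen]
∅ --b--> ∅  [seen]
∅ --c--> ∅  [seen]
{p, q, r, s, t, u} --a--> {p, q, r, s, t, u}  [seen]
{p, q, r, s, t, u} --b--> {p, q, r, s, t, u}  [seen]
{p, q, r, s, t, u} --c--> {p, q, r, s, t, u}  [seen]
{r, u} --a--> {p, q, r, s, t, u}  [seen]
{r, u} --b--> {p, q, r, s, t, u}  [seen]
{r, u} --c--> {p, q, r, t, u}  [new]
{p, q, r, t, u} --a--> {p, q, r, s, t, u}  [seen]
{p, q, r, t, u} --b--> {p, q, r, s, t, u}  [seen]
{p, q, r, t, u} --c--> {p, q, r, s, t, u}  [seen]
Reachable DFA states: {p}, ∅, {p, q, r, s, t, u}, {r, u}, {p, q, r, t, u}.
Accepting DFA states (contain an NFA accepting state): {p, q, r, s, t, u}, {r, u}, {p, q, r, t, u}.

3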